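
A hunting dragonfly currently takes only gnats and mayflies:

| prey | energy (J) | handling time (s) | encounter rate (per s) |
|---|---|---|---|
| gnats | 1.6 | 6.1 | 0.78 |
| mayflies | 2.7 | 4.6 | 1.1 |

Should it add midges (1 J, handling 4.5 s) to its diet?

No

Intake rate on the current diet: R = (0.78×1.6 + 1.1×2.7) / (1 + 0.78×6.1 + 1.1×4.6) = 4.218/10.82 = 0.3899 J/s.
Profitability of midges: 1/4.5 = 0.2222 J/s.
0.2222 < 0.3899, so adding midges would lower the average — exclude it.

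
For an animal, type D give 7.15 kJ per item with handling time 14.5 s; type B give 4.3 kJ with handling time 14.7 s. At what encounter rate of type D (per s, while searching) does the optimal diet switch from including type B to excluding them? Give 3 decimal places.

0.101 per s

Drop type B once their profitability E₂/h₂ falls below the rate achievable on type D alone: E₂/h₂ = λE₁/(1 + λh₁).
Solve for λ: λE₁h₂ = E₂(1 + λh₁) → λ(E₁h₂ − E₂h₁) = E₂ → λ = E₂/(E₁h₂ − E₂h₁).
λ = 4.3/(7.15×14.7 − 4.3×14.5) = 4.3/42.76 = 0.1006 per s.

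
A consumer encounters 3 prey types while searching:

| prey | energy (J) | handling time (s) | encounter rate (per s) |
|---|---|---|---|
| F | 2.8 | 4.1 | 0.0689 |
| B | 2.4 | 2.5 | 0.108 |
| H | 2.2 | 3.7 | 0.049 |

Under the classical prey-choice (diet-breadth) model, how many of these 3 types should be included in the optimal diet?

3

E/h in descending order: B 0.96, F 0.683, H 0.595 J/s. The optimal diet is the largest prefix of this list for which every included type satisfies E_i/h_i > R on the types above it.
Rate on top 1: 0.2041. F: 0.683 > 0.2041 → include.
Rate on top 2: 0.2912. H: 0.595 > 0.2912 → include.
Optimal diet: B, F, H — 3 of 3 types.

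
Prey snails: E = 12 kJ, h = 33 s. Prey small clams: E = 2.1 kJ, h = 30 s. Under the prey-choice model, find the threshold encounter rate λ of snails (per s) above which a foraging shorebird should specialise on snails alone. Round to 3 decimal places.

At the threshold, the rate on snails alone equals the profitability of small clams: λ·12/(1 + λ·33) = 2.1/30 = 0.07.
Rearranging, λ(12 − 0.07×33) = 0.07, so λ = 0.07/9.69 = 0.007224 per s.

0.007 per s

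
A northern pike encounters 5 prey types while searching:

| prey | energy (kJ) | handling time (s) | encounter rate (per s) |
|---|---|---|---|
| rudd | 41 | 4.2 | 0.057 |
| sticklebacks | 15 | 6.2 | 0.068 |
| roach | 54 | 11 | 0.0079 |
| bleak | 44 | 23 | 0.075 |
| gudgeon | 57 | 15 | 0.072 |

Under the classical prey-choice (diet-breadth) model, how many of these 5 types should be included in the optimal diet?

Rank by E/h (kJ/s): rudd 9.76, roach 4.91, gudgeon 3.8, sticklebacks 2.42, bleak 1.91. Include each in turn until the next type's E/h falls below the running intake rate.
Rate on top 1: 1.886. roach: 4.91 > 1.886 → include.
Rate on top 2: 2.084. gudgeon: 3.8 > 2.084 → include.
Rate on top 3: 2.854. sticklebacks: 2.42 < 2.854 → exclude; stop.
Optimal diet: rudd, roach, gudgeon — 3 of 5 types.

3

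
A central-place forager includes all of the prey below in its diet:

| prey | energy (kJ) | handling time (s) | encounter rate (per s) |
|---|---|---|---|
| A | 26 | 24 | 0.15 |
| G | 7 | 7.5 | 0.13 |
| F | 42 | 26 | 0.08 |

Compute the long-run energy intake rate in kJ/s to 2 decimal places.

1.07 kJ/s

R = Σλ_iE_i / (1 + Σλ_ih_i)
Numerator: 0.15×26 + 0.13×7 + 0.08×42 = 8.17
Denominator: 1 + 0.15×24 + 0.13×7.5 + 0.08×26 = 7.655
R = 8.17/7.655 = 1.067 kJ/s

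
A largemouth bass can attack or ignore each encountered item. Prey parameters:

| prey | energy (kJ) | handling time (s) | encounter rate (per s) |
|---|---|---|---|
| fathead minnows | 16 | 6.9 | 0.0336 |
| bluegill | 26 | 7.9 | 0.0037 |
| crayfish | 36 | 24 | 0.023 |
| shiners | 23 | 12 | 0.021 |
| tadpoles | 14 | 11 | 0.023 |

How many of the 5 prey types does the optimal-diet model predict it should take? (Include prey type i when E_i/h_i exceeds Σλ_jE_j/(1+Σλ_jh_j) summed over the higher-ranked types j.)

5

Rank by E/h (kJ/s): bluegill 3.29, fathead minnows 2.32, shiners 1.92, crayfish 1.5, tadpoles 1.27. Include each in turn until the next type's E/h falls below the running intake rate.
Rate on top 1: 0.09347. fathead minnows: 2.32 > 0.09347 → include.
Rate on top 2: 0.5026. shiners: 1.92 > 0.5026 → include.
Rate on top 3: 0.7381. crayfish: 1.5 > 0.7381 → include.
Rate on top 4: 0.9418. tadpoles: 1.27 > 0.9418 → include.
Optimal diet: bluegill, fathead minnows, shiners, crayfish, tadpoles — 5 of 5 types.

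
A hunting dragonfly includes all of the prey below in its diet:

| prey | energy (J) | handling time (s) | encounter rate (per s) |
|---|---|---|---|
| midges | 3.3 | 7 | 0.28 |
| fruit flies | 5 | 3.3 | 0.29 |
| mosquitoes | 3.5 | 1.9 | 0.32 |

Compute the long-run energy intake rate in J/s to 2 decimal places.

R = Σλ_iE_i / (1 + Σλ_ih_i)
Numerator: 0.28×3.3 + 0.29×5 + 0.32×3.5 = 3.494
Denominator: 1 + 0.28×7 + 0.29×3.3 + 0.32×1.9 = 4.525
R = 3.494/4.525 = 0.7722 J/s

0.77 J/s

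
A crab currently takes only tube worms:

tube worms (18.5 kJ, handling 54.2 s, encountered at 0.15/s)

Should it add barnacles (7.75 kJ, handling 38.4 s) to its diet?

Current rate: (0.15×18.5)/(1 + 0.15×54.2) = 0.3039 kJ/s.
barnacles: E/h = 7.75/38.4 = 0.2018 kJ/s.
Since 0.2018 < R, time spent handling barnacles is better spent searching.

No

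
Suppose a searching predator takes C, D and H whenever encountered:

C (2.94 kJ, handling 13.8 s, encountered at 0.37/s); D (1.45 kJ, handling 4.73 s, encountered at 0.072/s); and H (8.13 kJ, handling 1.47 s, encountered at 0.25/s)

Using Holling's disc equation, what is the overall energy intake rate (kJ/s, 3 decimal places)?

0.473 kJ/s

R = Σλ_iE_i / (1 + Σλ_ih_i)
Numerator: 0.37×2.94 + 0.072×1.45 + 0.25×8.13 = 3.225
Denominator: 1 + 0.37×13.8 + 0.072×4.73 + 0.25×1.47 = 6.814
R = 3.225/6.814 = 0.4732 kJ/s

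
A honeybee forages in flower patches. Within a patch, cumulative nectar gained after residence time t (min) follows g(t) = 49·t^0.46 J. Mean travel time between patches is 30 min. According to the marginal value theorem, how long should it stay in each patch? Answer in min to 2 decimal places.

25.56 min

By the marginal value theorem, leave when the instantaneous gain rate g'(t) equals the habitat-wide average g(t)/(T + t).
g'(t) = 0.46·49·t^-0.54. Setting 0.46·49·t^-0.54 = 49·t^0.46/(30+t) gives 0.46(30+t) = t, so 0.54·t = 0.46×30.
t* = 0.46×30/0.54 = 25.56 min.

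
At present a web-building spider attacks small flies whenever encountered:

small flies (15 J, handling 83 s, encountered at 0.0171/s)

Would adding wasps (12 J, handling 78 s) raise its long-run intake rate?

Intake rate on the current diet: R = (0.0171×15) / (1 + 0.0171×83) = 0.2565/2.419 = 0.106 J/s.
wasps: E/h = 12/78 = 0.1538 J/s.
Since 0.1538 > R, including wasps increases the long-run rate.

Yes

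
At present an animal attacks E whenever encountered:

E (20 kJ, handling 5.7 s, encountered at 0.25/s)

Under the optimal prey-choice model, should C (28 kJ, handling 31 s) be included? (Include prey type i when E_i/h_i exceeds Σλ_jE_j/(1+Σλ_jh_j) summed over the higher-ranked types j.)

No

Intake rate on the current diet: R = (0.25×20) / (1 + 0.25×5.7) = 5/2.425 = 2.062 kJ/s.
Profitability of C: 28/31 = 0.9032 kJ/s.
Since 0.9032 < R, time spent handling C is better spent searching.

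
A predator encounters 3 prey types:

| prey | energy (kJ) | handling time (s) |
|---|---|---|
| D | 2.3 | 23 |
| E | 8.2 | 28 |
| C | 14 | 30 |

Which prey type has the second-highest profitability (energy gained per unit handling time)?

Profitability E/h (kJ/s): D = 2.3/23 = 0.1, E = 8.2/28 = 0.293, C = 14/30 = 0.467.
Ranked: C > E > D.

E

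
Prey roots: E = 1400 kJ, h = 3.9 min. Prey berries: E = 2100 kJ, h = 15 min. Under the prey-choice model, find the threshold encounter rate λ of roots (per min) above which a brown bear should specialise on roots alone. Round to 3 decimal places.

0.164 per min

The zero-one rule: include berries iff E₂/h₂ > λE₁/(1+λh₁). Equality gives the switch point.
λE₁h₂ = E₂ + λE₂h₁ ⇒ λ = E₂/(E₁h₂ − E₂h₁) = 2100/(2.1e+04 − 8190) = 0.1639 per min.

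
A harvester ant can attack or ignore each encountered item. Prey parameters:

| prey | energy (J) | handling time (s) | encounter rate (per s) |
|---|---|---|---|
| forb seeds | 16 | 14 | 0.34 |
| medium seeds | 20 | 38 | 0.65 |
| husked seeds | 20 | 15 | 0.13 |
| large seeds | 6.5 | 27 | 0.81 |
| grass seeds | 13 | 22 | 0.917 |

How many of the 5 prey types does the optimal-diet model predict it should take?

2

E/h in descending order: husked seeds 1.33, forb seeds 1.14, grass seeds 0.591, medium seeds 0.526, large seeds 0.241 J/s. The optimal diet is the largest prefix of this list for which every included type satisfies E_i/h_i > R on the types above it.
Rate on top 1: 0.8814. forb seeds: 1.14 > 0.8814 → include.
Rate on top 2: 1.043. grass seeds: 0.591 < 1.043 → exclude; stop.
Optimal diet: husked seeds, forb seeds — 2 of 5 types.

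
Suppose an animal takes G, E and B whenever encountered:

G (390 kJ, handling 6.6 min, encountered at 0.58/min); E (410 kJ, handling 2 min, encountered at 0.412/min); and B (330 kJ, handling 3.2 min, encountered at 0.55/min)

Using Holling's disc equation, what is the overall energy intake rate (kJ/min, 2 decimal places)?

77.80 kJ/min

R = Σλ_iE_i / (1 + Σλ_ih_i)
Numerator: 0.58×390 + 0.412×410 + 0.55×330 = 576.6
Denominator: 1 + 0.58×6.6 + 0.412×2 + 0.55×3.2 = 7.412
R = 576.6/7.412 = 77.8 kJ/min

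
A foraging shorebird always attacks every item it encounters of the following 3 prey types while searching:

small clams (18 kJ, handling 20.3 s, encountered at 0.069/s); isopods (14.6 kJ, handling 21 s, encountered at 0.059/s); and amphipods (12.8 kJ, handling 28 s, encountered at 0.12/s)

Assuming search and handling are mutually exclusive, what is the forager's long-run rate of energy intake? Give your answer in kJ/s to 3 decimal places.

0.520 kJ/s

R = (0.069×18 + 0.059×14.6 + 0.12×12.8) / (1 + 0.069×20.3 + 0.059×21 + 0.12×28) = 3.639/7 = 0.5199 kJ/s.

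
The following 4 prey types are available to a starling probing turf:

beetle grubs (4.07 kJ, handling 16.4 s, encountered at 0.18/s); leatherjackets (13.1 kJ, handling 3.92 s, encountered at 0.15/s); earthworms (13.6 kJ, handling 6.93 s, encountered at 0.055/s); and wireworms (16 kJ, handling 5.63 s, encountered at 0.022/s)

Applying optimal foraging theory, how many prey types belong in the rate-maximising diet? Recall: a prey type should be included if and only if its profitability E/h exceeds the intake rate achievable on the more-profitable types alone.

3

E/h in descending order: leatherjackets 3.34, wireworms 2.84, earthworms 1.96, beetle grubs 0.248 kJ/s. The optimal diet is the largest prefix of this list for which every included type satisfies E_i/h_i > R on the types above it.
Rate on top 1: 1.237. wireworms: 2.84 > 1.237 → include.
Rate on top 2: 1.353. earthworms: 1.96 > 1.353 → include.
Rate on top 3: 1.464. beetle grubs: 0.248 < 1.464 → exclude; stop.
Optimal diet: leatherjackets, wireworms, earthworms — 3 of 4 types.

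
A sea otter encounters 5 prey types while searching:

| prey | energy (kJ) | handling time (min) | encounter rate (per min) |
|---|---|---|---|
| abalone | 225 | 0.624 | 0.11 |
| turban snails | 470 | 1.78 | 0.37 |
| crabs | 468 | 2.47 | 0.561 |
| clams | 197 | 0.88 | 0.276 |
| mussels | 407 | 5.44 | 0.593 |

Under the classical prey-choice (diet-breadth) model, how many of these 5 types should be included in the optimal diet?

Profitabilities (E/h, kJ/min): abalone 361, turban snails 264, clams 224, crabs 189, mussels 74.8. Add prey in this order while the next type's profitability exceeds the intake rate on those already taken.
Rate on top 1: 23.16. turban snails: 264 > 23.16 → include.
Rate on top 2: 115. clams: 224 > 115 → include.
Rate on top 3: 128.4. crabs: 189 > 128.4 → include.
Rate on top 4: 153.6. mussels: 74.8 < 153.6 → exclude; stop.
Optimal diet: abalone, turban snails, clams, crabs — 4 of 5 types.

4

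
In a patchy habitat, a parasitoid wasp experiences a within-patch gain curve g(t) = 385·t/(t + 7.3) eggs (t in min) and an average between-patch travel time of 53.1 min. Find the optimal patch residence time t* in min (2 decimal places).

Optimal t* satisfies g'(t*) = g(t*)/(T + t*).
g'(t) = 385·7.3/(t + 7.3)². Setting 385·7.3/(t+7.3)² = 385t/[(t+7.3)(53.1+t)] gives 7.3(53.1+t) = t(t+7.3), so t² = 7.3×53.1 = 387.6.
t* = √387.6 = 19.69 min.

19.69 min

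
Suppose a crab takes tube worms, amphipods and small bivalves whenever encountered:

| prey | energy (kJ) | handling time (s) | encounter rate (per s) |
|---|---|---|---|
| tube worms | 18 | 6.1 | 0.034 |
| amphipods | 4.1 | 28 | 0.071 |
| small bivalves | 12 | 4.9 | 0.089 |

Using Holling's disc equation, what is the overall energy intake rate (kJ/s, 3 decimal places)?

R = (0.034×18 + 0.071×4.1 + 0.089×12) / (1 + 0.034×6.1 + 0.071×28 + 0.089×4.9) = 1.971/3.631 = 0.5428 kJ/s.

0.543 kJ/s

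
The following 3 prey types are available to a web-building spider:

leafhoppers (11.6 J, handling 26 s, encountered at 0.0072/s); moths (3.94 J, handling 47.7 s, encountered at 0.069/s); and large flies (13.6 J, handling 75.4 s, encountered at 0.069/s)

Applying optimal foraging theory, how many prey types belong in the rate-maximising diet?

2

E/h in descending order: leafhoppers 0.446, large flies 0.18, moths 0.0826 J/s. The optimal diet is the largest prefix of this list for which every included type satisfies E_i/h_i > R on the types above it.
Rate on top 1: 0.07035. large flies: 0.18 > 0.07035 → include.
Rate on top 2: 0.1599. moths: 0.0826 < 0.1599 → exclude; stop.
Optimal diet: leafhoppers, large flies — 2 of 3 types.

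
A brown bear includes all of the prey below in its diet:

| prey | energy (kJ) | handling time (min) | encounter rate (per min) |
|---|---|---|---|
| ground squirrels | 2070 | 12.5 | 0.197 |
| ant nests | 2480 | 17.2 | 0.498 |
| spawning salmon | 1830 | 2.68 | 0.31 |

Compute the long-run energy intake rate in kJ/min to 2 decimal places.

R = (0.197×2070 + 0.498×2480 + 0.31×1830) / (1 + 0.197×12.5 + 0.498×17.2 + 0.31×2.68) = 2210/12.86 = 171.9 kJ/min.

171.88 kJ/min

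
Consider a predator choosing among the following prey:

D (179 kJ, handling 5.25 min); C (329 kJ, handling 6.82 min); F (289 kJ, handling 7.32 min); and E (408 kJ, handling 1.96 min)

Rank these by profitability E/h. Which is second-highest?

In descending order of E/h:
E: 408/1.96 = 208 kJ/min
C: 329/6.82 = 48.2 kJ/min
F: 289/7.32 = 39.5 kJ/min
D: 179/5.25 = 34.1 kJ/min

C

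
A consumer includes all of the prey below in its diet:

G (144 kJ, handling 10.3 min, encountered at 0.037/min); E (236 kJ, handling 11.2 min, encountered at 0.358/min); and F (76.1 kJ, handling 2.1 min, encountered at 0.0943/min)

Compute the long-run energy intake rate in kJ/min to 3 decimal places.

17.355 kJ/min

R = Σλ_iE_i / (1 + Σλ_ih_i)
Numerator: 0.037×144 + 0.358×236 + 0.0943×76.1 = 96.99
Denominator: 1 + 0.037×10.3 + 0.358×11.2 + 0.0943×2.1 = 5.589
R = 96.99/5.589 = 17.35 kJ/min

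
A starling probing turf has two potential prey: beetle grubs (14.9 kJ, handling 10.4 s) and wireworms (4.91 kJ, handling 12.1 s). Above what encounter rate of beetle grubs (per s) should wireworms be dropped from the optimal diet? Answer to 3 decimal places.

The zero-one rule: include wireworms iff E₂/h₂ > λE₁/(1+λh₁). Equality gives the switch point.
λE₁h₂ = E₂ + λE₂h₁ ⇒ λ = E₂/(E₁h₂ − E₂h₁) = 4.91/(180.3 − 51.06) = 0.038 per s.

0.038 per s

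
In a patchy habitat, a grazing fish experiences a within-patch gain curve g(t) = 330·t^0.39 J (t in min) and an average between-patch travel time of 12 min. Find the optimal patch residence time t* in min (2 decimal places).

7.67 min

Optimal t* satisfies g'(t*) = g(t*)/(T + t*).
g'(t) = 0.39·330·t^-0.61. Setting 0.39·330·t^-0.61 = 330·t^0.39/(12+t) gives 0.39(12+t) = t, so 0.61·t = 0.39×12.
t* = 0.39×12/0.61 = 7.672 min.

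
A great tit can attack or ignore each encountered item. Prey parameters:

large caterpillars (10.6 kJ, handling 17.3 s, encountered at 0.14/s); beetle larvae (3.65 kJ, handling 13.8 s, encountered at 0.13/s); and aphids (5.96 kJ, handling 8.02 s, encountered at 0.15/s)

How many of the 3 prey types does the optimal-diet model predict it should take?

Profitabilities (E/h, kJ/s): aphids 0.743, large caterpillars 0.613, beetle larvae 0.264. Add prey in this order while the next type's profitability exceeds the intake rate on those already taken.
Rate on top 1: 0.4058. large caterpillars: 0.613 > 0.4058 → include.
Rate on top 2: 0.5142. beetle larvae: 0.264 < 0.5142 → exclude; stop.
Optimal diet: aphids, large caterpillars — 2 of 3 types.

2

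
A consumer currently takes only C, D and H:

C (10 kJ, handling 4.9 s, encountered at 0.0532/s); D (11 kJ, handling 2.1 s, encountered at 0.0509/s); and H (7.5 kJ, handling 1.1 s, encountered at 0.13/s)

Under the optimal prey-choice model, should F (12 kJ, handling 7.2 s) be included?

Yes

On C, D and H alone, R = ΣλE/(1+Σλh) = 2.067/1.511 = 1.368 kJ/s.
Profitability of F: 12/7.2 = 1.667 kJ/s.
Since 1.667 > R, including F increases the long-run rate.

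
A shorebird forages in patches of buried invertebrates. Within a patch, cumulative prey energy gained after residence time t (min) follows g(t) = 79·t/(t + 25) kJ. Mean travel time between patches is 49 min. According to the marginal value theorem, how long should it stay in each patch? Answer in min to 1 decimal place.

35.0 min

By the marginal value theorem, leave when the instantaneous gain rate g'(t) equals the habitat-wide average g(t)/(T + t).
g'(t) = 79·25/(t + 25)². Setting 79·25/(t+25)² = 79t/[(t+25)(49+t)] gives 25(49+t) = t(t+25), so t² = 25×49 = 1225.
t* = √1225 = 35 min.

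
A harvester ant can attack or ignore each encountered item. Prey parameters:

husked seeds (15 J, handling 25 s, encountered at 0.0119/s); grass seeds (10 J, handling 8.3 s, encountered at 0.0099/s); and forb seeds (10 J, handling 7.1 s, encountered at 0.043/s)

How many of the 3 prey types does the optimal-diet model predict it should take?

3

Rank by E/h (J/s): forb seeds 1.41, grass seeds 1.2, husked seeds 0.6. Include each in turn until the next type's E/h falls below the running intake rate.
Rate on top 1: 0.3294. grass seeds: 1.2 > 0.3294 → include.
Rate on top 2: 0.3813. husked seeds: 0.6 > 0.3813 → include.
Optimal diet: forb seeds, grass seeds, husked seeds — 3 of 3 types.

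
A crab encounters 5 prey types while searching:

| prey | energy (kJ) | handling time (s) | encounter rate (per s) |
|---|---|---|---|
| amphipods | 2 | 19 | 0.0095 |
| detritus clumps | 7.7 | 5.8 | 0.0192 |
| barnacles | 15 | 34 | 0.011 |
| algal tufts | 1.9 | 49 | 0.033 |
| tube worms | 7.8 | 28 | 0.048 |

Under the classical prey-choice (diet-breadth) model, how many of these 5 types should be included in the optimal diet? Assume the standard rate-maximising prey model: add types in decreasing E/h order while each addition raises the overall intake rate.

Rank by E/h (kJ/s): detritus clumps 1.33, barnacles 0.441, tube worms 0.279, amphipods 0.105, algal tufts 0.0388. Include each in turn until the next type's E/h falls below the running intake rate.
Rate on top 1: 0.133. barnacles: 0.441 > 0.133 → include.
Rate on top 2: 0.2106. tube worms: 0.279 > 0.2106 → include.
Rate on top 3: 0.2429. amphipods: 0.105 < 0.2429 → exclude; stop.
Optimal diet: detritus clumps, barnacles, tube worms — 3 of 5 types.

3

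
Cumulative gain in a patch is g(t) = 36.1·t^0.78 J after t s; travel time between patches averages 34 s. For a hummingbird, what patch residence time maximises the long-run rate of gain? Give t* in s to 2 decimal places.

By the marginal value theorem, leave when the instantaneous gain rate g'(t) equals the habitat-wide average g(t)/(T + t).
g'(t) = 0.78·36.1·t^-0.22. Setting 0.78·36.1·t^-0.22 = 36.1·t^0.78/(34+t) gives 0.78(34+t) = t, so 0.22·t = 0.78×34.
t* = 0.78×34/0.22 = 120.5 s.

120.55 s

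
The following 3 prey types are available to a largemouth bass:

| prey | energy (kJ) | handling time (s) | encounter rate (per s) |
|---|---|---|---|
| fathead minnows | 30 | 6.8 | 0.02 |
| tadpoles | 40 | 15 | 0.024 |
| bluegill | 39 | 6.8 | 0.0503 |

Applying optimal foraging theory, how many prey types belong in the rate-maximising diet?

E/h in descending order: bluegill 5.74, fathead minnows 4.41, tadpoles 2.67 kJ/s. The optimal diet is the largest prefix of this list for which every included type satisfies E_i/h_i > R on the types above it.
Rate on top 1: 1.462. fathead minnows: 4.41 > 1.462 → include.
Rate on top 2: 1.733. tadpoles: 2.67 > 1.733 → include.
Optimal diet: bluegill, fathead minnows, tadpoles — 3 of 3 types.

3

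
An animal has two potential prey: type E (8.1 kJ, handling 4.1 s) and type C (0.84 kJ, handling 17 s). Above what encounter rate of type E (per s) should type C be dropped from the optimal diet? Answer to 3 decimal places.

0.006 per s

At the threshold, the rate on type E alone equals the profitability of type C: λ·8.1/(1 + λ·4.1) = 0.84/17 = 0.04941.
Rearranging, λ(8.1 − 0.04941×4.1) = 0.04941, so λ = 0.04941/7.897 = 0.006257 per s.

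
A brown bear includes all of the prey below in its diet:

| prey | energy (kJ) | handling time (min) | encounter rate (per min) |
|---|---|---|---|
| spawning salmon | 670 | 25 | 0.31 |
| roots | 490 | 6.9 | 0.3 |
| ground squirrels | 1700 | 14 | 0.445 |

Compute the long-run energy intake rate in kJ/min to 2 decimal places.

R = Σλ_iE_i / (1 + Σλ_ih_i)
Numerator: 0.31×670 + 0.3×490 + 0.445×1700 = 1111
Denominator: 1 + 0.31×25 + 0.3×6.9 + 0.445×14 = 17.05
R = 1111/17.05 = 65.17 kJ/min

65.17 kJ/min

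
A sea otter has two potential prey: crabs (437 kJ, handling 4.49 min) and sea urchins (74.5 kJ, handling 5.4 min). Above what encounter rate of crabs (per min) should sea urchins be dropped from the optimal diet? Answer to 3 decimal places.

At the threshold, the rate on crabs alone equals the profitability of sea urchins: λ·437/(1 + λ·4.49) = 74.5/5.4 = 13.8.
Rearranging, λ(437 − 13.8×4.49) = 13.8, so λ = 13.8/375.1 = 0.03678 per min.

0.037 per min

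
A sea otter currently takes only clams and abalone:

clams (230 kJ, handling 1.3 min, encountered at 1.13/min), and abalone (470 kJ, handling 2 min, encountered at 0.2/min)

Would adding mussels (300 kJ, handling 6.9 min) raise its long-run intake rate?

No

Current rate: (1.13×230 + 0.2×470)/(1 + 1.13×1.3 + 0.2×2) = 123.4 kJ/min.
mussels: E/h = 300/6.9 = 43.48 kJ/min.
43.48 < 123.4, so adding mussels would lower the average — exclude it.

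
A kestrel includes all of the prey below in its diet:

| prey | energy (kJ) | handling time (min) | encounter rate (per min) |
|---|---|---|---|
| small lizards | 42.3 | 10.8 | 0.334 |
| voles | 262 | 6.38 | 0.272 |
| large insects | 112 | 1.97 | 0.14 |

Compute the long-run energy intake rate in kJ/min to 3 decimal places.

15.271 kJ/min

Energy encountered per unit search time: 0.334×42.3 + 0.272×262 + 0.14×112 = 101.1 kJ/min.
Handling time per unit search time: 0.334×10.8 + 0.272×6.38 + 0.14×1.97 = 5.618.
Rate = 101.1/(1 + 5.618) = 15.27 kJ/min.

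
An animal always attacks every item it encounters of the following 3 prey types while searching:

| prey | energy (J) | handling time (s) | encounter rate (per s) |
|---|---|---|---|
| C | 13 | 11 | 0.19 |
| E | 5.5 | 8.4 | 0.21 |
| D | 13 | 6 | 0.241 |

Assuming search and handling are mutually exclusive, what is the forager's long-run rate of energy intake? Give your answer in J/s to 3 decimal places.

1.073 J/s

R = (0.19×13 + 0.21×5.5 + 0.241×13) / (1 + 0.19×11 + 0.21×8.4 + 0.241×6) = 6.758/6.3 = 1.073 J/s.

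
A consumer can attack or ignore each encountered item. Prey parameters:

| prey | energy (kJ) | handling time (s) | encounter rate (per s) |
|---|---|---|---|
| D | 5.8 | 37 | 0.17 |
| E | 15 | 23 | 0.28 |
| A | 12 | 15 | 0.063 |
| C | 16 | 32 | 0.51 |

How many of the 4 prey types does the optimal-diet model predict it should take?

Rank by E/h (kJ/s): A 0.8, E 0.652, C 0.5, D 0.157. Include each in turn until the next type's E/h falls below the running intake rate.
Rate on top 1: 0.3887. E: 0.652 > 0.3887 → include.
Rate on top 2: 0.5911. C: 0.5 < 0.5911 → exclude; stop.
Optimal diet: A, E — 2 of 4 types.

2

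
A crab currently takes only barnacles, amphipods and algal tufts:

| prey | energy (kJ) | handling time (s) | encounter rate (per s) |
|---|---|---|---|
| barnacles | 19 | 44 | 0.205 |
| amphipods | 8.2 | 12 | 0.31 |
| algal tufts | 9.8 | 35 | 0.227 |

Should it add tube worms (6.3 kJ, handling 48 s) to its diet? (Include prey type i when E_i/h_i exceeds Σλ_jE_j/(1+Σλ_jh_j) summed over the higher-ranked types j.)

No

Intake rate on the current diet: R = (0.205×19 + 0.31×8.2 + 0.227×9.8) / (1 + 0.205×44 + 0.31×12 + 0.227×35) = 8.662/21.68 = 0.3994 kJ/s.
tube worms: E/h = 6.3/48 = 0.1313 kJ/s.
Since 0.1313 < R, time spent handling tube worms is better spent searching.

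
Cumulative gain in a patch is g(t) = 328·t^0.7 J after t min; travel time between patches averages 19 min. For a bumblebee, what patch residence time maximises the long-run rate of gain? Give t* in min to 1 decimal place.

By the marginal value theorem, leave when the instantaneous gain rate g'(t) equals the habitat-wide average g(t)/(T + t).
g'(t) = 0.7·328·t^-0.3. Setting 0.7·328·t^-0.3 = 328·t^0.7/(19+t) gives 0.7(19+t) = t, so 0.30·t = 0.7×19.
t* = 0.7×19/0.30 = 44.33 min.

44.3 min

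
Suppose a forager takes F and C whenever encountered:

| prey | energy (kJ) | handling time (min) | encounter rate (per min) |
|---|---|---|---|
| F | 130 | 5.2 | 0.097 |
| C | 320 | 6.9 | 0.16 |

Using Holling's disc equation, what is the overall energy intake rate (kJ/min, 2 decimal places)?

24.46 kJ/min

R = (0.097×130 + 0.16×320) / (1 + 0.097×5.2 + 0.16×6.9) = 63.81/2.608 = 24.46 kJ/min.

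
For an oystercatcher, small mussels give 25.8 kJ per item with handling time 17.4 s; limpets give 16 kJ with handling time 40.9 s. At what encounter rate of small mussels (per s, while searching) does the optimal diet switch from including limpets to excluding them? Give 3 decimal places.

At the threshold, the rate on small mussels alone equals the profitability of limpets: λ·25.8/(1 + λ·17.4) = 16/40.9 = 0.3912.
Rearranging, λ(25.8 − 0.3912×17.4) = 0.3912, so λ = 0.3912/18.99 = 0.0206 per s.

0.021 per s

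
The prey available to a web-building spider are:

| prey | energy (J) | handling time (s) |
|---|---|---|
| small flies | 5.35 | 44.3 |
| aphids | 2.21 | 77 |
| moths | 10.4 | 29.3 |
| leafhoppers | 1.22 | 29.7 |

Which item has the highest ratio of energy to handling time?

In descending order of E/h:
moths: 10.4/29.3 = 0.355 J/s
small flies: 5.35/44.3 = 0.121 J/s
leafhoppers: 1.22/29.7 = 0.0411 J/s
aphids: 2.21/77 = 0.0287 J/s

moths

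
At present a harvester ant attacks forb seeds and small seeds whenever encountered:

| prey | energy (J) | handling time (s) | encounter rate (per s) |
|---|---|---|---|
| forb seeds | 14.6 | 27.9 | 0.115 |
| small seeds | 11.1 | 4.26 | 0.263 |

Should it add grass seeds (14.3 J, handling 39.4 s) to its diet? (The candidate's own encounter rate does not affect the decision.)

Current rate: (0.115×14.6 + 0.263×11.1)/(1 + 0.115×27.9 + 0.263×4.26) = 0.8629 J/s.
Profitability of grass seeds: 14.3/39.4 = 0.3629 J/s.
Since 0.3629 < R, time spent handling grass seeds is better spent searching.

No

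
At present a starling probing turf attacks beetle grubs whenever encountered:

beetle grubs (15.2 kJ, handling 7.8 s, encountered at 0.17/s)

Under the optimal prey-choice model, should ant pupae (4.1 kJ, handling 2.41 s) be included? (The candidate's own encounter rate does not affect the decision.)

Yes

Current rate: (0.17×15.2)/(1 + 0.17×7.8) = 1.111 kJ/s.
Profitability of ant pupae: 4.1/2.41 = 1.701 kJ/s.
Since 1.701 > R, including ant pupae increases the long-run rate.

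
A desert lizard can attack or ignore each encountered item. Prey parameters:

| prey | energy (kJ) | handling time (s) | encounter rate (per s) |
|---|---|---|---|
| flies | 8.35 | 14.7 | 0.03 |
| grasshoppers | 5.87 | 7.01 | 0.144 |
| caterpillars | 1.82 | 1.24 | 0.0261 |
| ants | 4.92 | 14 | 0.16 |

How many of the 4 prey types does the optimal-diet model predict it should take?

E/h in descending order: caterpillars 1.47, grasshoppers 0.837, flies 0.568, ants 0.351 kJ/s. The optimal diet is the largest prefix of this list for which every included type satisfies E_i/h_i > R on the types above it.
Rate on top 1: 0.04601. grasshoppers: 0.837 > 0.04601 → include.
Rate on top 2: 0.4373. flies: 0.568 > 0.4373 → include.
Rate on top 3: 0.4605. ants: 0.351 < 0.4605 → exclude; stop.
Optimal diet: caterpillars, grasshoppers, flies — 3 of 4 types.

3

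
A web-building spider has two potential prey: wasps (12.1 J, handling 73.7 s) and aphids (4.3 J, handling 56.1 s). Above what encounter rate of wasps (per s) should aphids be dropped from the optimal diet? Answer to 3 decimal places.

Drop aphids once their profitability E₂/h₂ falls below the rate achievable on wasps alone: E₂/h₂ = λE₁/(1 + λh₁).
Solve for λ: λE₁h₂ = E₂(1 + λh₁) → λ(E₁h₂ − E₂h₁) = E₂ → λ = E₂/(E₁h₂ − E₂h₁).
λ = 4.3/(12.1×56.1 − 4.3×73.7) = 4.3/361.9 = 0.01188 per s.

0.012 per s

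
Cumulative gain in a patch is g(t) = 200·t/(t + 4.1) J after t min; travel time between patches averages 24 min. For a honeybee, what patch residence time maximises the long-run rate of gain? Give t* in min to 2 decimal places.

Optimal t* satisfies g'(t*) = g(t*)/(T + t*).
g'(t) = 200·4.1/(t + 4.1)². Setting 200·4.1/(t+4.1)² = 200t/[(t+4.1)(24+t)] gives 4.1(24+t) = t(t+4.1), so t² = 4.1×24 = 98.4.
t* = √98.4 = 9.92 min.

9.92 min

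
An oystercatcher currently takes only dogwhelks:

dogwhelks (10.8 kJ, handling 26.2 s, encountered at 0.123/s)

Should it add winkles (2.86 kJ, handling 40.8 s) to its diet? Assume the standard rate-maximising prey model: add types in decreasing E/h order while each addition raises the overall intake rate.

No

Intake rate on the current diet: R = (0.123×10.8) / (1 + 0.123×26.2) = 1.328/4.223 = 0.3146 kJ/s.
Profitability of winkles: 2.86/40.8 = 0.0701 kJ/s.
Since 0.0701 < R, time spent handling winkles is better spent searching.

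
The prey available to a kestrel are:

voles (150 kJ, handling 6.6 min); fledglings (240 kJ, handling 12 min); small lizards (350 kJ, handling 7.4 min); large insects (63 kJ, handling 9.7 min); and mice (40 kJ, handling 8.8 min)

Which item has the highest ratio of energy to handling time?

Profitability E/h (kJ/min): voles = 150/6.6 = 22.7, fledglings = 240/12 = 20, small lizards = 350/7.4 = 47.3, large insects = 63/9.7 = 6.49, mice = 40/8.8 = 4.55.
Ranked: small lizards > voles > fledglings > large insects > mice.

small lizards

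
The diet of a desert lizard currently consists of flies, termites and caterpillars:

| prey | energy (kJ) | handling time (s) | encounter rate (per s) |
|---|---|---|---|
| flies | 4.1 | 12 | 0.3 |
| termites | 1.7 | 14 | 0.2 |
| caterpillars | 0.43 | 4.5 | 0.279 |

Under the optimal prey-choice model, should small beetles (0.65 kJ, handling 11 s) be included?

Intake rate on the current diet: R = (0.3×4.1 + 0.2×1.7 + 0.279×0.43) / (1 + 0.3×12 + 0.2×14 + 0.279×4.5) = 1.69/8.655 = 0.1952 kJ/s.
small beetles: E/h = 0.65/11 = 0.05909 kJ/s.
0.05909 < 0.1952, so adding small beetles would lower the average — exclude it.

No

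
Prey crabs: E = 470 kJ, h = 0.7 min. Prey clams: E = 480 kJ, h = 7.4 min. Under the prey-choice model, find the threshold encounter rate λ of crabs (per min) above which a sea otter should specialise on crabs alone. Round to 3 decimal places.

At the threshold, the rate on crabs alone equals the profitability of clams: λ·470/(1 + λ·0.7) = 480/7.4 = 64.86.
Rearranging, λ(470 − 64.86×0.7) = 64.86, so λ = 64.86/424.6 = 0.1528 per min.

0.153 per min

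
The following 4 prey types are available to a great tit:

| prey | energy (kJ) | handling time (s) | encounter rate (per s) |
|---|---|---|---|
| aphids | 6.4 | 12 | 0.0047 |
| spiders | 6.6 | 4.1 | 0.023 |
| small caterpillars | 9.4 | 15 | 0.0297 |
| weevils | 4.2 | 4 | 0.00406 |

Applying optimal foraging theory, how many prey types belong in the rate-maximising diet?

E/h in descending order: spiders 1.61, weevils 1.05, small caterpillars 0.627, aphids 0.533 kJ/s. The optimal diet is the largest prefix of this list for which every included type satisfies E_i/h_i > R on the types above it.
Rate on top 1: 0.1387. weevils: 1.05 > 0.1387 → include.
Rate on top 2: 0.152. small caterpillars: 0.627 > 0.152 → include.
Rate on top 3: 0.2879. aphids: 0.533 > 0.2879 → include.
Optimal diet: spiders, weevils, small caterpillars, aphids — 4 of 4 types.

4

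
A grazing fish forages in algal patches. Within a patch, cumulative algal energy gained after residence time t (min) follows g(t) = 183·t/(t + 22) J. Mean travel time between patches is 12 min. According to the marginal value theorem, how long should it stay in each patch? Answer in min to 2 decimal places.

Maximise g(t)/(T+t): set derivative to zero → g'(t)(T+t) = g(t).
g'(t) = 183·22/(t + 22)². Setting 183·22/(t+22)² = 183t/[(t+22)(12+t)] gives 22(12+t) = t(t+22), so t² = 22×12 = 264.
t* = √264 = 16.25 min.

16.25 min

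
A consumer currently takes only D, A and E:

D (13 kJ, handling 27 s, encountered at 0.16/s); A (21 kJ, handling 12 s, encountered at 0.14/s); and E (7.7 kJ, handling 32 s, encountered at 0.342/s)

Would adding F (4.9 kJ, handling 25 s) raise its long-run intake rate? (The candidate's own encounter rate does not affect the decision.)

No

On D, A and E alone, R = ΣλE/(1+Σλh) = 7.653/17.94 = 0.4265 kJ/s.
F: E/h = 4.9/25 = 0.196 kJ/s.
0.196 < 0.4265, so adding F would lower the average — exclude it.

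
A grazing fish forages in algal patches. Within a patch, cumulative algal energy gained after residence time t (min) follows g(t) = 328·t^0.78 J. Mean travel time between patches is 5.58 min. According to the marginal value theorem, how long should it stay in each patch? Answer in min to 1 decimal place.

19.8 min

By the marginal value theorem, leave when the instantaneous gain rate g'(t) equals the habitat-wide average g(t)/(T + t).
g'(t) = 0.78·328·t^-0.22. Setting 0.78·328·t^-0.22 = 328·t^0.78/(5.58+t) gives 0.78(5.58+t) = t, so 0.22·t = 0.78×5.58.
t* = 0.78×5.58/0.22 = 19.78 min.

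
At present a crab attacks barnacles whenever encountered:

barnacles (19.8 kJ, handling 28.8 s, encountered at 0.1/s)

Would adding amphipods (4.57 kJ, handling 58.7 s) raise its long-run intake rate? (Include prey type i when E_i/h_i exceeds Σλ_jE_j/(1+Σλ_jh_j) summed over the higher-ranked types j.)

No

Intake rate on the current diet: R = (0.1×19.8) / (1 + 0.1×28.8) = 1.98/3.88 = 0.5103 kJ/s.
amphipods: E/h = 4.57/58.7 = 0.07785 kJ/s.
Since 0.07785 < R, time spent handling amphipods is better spent searching.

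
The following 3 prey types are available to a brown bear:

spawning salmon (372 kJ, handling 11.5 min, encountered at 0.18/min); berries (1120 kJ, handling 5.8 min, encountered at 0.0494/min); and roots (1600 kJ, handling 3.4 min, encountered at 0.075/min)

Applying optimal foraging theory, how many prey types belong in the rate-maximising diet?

2

E/h in descending order: roots 471, berries 193, spawning salmon 32.3 kJ/min. The optimal diet is the largest prefix of this list for which every included type satisfies E_i/h_i > R on the types above it.
Rate on top 1: 95.62. berries: 193 > 95.62 → include.
Rate on top 2: 113.7. spawning salmon: 32.3 < 113.7 → exclude; stop.
Optimal diet: roots, berries — 2 of 3 types.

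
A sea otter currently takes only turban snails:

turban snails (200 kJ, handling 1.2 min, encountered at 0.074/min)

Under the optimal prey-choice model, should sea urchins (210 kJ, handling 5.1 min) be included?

Yes

On turban snails alone, R = ΣλE/(1+Σλh) = 14.8/1.089 = 13.59 kJ/min.
Profitability of sea urchins: 210/5.1 = 41.18 kJ/min.
41.18 > 13.59, so adding sea urchins raises the average — include it.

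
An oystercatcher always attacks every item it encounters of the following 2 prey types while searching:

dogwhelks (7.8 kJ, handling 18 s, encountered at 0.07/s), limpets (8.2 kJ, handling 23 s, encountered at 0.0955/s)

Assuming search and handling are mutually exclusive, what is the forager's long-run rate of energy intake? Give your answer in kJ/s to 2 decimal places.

R = (0.07×7.8 + 0.0955×8.2) / (1 + 0.07×18 + 0.0955×23) = 1.329/4.457 = 0.2982 kJ/s.

0.30 kJ/s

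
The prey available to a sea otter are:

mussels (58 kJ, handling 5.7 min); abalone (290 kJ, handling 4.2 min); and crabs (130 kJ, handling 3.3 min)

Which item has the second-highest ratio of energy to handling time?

Profitability E/h (kJ/min): mussels = 58/5.7 = 10.2, abalone = 290/4.2 = 69, crabs = 130/3.3 = 39.4.
Ranked: abalone > crabs > mussels.

crabs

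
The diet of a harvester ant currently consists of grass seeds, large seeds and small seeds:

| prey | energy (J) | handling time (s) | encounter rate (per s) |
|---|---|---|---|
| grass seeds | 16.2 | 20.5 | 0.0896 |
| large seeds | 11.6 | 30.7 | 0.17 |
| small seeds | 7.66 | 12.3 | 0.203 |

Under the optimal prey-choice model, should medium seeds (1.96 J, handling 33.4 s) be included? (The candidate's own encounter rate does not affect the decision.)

No

Current rate: (0.0896×16.2 + 0.17×11.6 + 0.203×7.66)/(1 + 0.0896×20.5 + 0.17×30.7 + 0.203×12.3) = 0.4718 J/s.
medium seeds: E/h = 1.96/33.4 = 0.05868 J/s.
0.05868 < 0.4718, so adding medium seeds would lower the average — exclude it.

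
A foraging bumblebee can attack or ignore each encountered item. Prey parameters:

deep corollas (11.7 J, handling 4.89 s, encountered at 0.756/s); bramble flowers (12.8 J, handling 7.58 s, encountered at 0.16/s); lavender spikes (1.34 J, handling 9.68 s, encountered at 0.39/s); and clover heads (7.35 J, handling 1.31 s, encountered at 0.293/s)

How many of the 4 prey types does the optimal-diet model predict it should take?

2

Profitabilities (E/h, J/s): clover heads 5.61, deep corollas 2.39, bramble flowers 1.69, lavender spikes 0.138. Add prey in this order while the next type's profitability exceeds the intake rate on those already taken.
Rate on top 1: 1.556. deep corollas: 2.39 > 1.556 → include.
Rate on top 2: 2.165. bramble flowers: 1.69 < 2.165 → exclude; stop.
Optimal diet: clover heads, deep corollas — 2 of 4 types.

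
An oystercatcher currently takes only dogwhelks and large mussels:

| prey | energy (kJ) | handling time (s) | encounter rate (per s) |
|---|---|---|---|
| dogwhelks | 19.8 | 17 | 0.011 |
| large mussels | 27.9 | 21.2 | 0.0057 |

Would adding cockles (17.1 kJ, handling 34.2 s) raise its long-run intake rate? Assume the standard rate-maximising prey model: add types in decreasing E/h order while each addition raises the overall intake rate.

Yes

Current rate: (0.011×19.8 + 0.0057×27.9)/(1 + 0.011×17 + 0.0057×21.2) = 0.2881 kJ/s.
cockles: E/h = 17.1/34.2 = 0.5 kJ/s.
Since 0.5 > R, including cockles increases the long-run rate.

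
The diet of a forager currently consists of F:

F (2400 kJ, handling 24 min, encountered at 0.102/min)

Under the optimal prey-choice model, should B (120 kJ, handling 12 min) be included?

No

Current rate: (0.102×2400)/(1 + 0.102×24) = 71 kJ/min.
B: E/h = 120/12 = 10 kJ/min.
10 < 71, so adding B would lower the average — exclude it.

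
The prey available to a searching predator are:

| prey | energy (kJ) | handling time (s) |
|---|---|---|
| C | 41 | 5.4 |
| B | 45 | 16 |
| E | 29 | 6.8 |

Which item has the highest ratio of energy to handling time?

C

Profitability E/h (kJ/s): C = 41/5.4 = 7.59, B = 45/16 = 2.81, E = 29/6.8 = 4.26.
Ranked: C > E > B.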